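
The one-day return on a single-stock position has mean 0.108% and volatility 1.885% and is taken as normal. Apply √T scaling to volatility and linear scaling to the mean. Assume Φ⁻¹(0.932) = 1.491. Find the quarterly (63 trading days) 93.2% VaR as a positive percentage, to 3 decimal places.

15.504%

σ_{63d} = 1.885% × √63 = 14.962%; μ_{63d} = 63 × 0.108% = 6.804%.
VaR = −(6.804%) + 1.491 × 14.962% = 15.504%.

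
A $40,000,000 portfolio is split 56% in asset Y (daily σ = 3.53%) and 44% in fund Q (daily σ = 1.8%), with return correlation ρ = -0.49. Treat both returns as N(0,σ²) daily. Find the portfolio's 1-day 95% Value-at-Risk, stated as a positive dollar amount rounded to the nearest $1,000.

σ_p² = 0.56²·3.53² + 0.44²·1.8² + 2·-0.49·0.56·0.44·3.53·1.8 = 3.0007 (%²).
σ_p = √3.0007 = 1.732%.
At 95%, z = 1.645.
VaR = 1.645 × 1.732% = 2.849%; on $40,000,000 that is $1,139,600.

$1,140,000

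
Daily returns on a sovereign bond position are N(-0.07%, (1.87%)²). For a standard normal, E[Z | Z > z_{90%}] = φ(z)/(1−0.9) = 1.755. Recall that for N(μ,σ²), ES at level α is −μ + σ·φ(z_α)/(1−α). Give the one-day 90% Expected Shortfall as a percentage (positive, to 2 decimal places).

3.35%

ES = −(-0.07%) + 1.87% × 1.755 = 3.352%.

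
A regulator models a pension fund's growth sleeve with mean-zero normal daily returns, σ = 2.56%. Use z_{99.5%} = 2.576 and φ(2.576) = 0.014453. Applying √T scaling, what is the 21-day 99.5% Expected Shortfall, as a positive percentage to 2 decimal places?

33.91%

σ_{21d} = 2.56% × √21 = 11.731%.
ES multiplier = φ(z)/(1−α) = 0.014453/0.005 = 2.891.
ES = 11.731% × 2.891 = 33.914%.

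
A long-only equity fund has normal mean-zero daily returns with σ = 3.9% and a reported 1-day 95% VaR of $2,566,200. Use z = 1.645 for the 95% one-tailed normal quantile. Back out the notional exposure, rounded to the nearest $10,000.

VaR as a fraction of value: z·σ = 1.645 × 3.9% = 6.4155%.
Position = $2,566,200 / 0.064155 = $40,000,000.

$40,000,000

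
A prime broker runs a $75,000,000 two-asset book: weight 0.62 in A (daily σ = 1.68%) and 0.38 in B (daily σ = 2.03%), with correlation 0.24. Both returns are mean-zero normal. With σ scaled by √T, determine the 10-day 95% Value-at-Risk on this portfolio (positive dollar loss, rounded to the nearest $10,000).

$5,610,000

σ_p = √(0.62²·1.68² + 0.38²·2.03² + 2·0.24·0.62·0.38·1.68·2.03) = 1.437%.
σ_{10d} = 1.437% × √10 = 4.544%.
z(95%) = 1.645.
VaR = 1.645 × 4.544% = 7.475%; on $75,000,000 that is $5,606,250.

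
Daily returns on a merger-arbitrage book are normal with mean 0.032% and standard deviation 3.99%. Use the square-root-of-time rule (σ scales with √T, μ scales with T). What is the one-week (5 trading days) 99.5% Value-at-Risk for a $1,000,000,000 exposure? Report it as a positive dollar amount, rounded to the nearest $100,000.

$228,200,000

At 99.5%, z = 2.576.
σ_{5d} = 3.99% × √5 = 8.922%; μ_{5d} = 5 × 0.032% = 0.160%.
VaR = −(0.160%) + 2.576 × 8.922% = 22.823%.
On $1,000,000,000: 0.22823 × $1,000,000,000 = $228,230,000.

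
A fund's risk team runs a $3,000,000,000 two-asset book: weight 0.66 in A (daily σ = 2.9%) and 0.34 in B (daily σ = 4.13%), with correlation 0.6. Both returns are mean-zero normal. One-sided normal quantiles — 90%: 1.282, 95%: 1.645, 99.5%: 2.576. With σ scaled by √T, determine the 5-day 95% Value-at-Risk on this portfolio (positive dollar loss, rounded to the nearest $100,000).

σ_p = √(0.66²·2.9² + 0.34²·4.13² + 2·0.6·0.66·0.34·2.9·4.13) = 2.977%.
σ_{5d} = 2.977% × √5 = 6.657%.
VaR = 1.645 × 6.657% = 10.951%; on $3,000,000,000 that is $328,530,000.

$328,500,000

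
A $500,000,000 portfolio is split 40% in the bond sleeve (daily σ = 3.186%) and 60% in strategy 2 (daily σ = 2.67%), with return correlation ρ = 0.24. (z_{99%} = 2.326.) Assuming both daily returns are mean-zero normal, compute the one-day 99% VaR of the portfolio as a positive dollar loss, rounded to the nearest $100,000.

σ_p² = 0.4²·3.186² + 0.6²·2.67² + 2·0.24·0.4·0.6·3.186·2.67 = 5.1705 (%²).
σ_p = √5.1705 = 2.274%.
VaR = 2.326 × 2.274% = 5.289%; on $500,000,000 that is $26,445,000.

$26,400,000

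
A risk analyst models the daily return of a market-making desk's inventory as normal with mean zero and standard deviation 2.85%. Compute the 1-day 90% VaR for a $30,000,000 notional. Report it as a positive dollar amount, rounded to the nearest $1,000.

At 90% one-sided, z = 1.282.
VaR = z·σ = 1.282 × 2.85% = 3.654%.
On $30,000,000: 0.03654 × $30,000,000 = $1,096,200.

$1,096,000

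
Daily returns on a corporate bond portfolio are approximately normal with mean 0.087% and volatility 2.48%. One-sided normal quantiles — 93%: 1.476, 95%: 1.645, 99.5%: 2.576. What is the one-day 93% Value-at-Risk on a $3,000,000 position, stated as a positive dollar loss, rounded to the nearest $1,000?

VaR = −μ + z·σ = −(0.087%) + 1.476 × 2.48% = 3.573%.
On $3,000,000: 0.03573 × $3,000,000 = $107,190.

$107,000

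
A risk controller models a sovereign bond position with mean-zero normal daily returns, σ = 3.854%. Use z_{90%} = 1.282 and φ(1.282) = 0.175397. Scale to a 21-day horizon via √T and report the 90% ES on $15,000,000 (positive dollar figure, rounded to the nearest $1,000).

σ_{21d} = 3.854% × √21 = 17.661%.
ES multiplier = φ(z)/(1−α) = 0.175397/0.1 = 1.754.
ES = 17.661% × 1.754 = 30.977%; on $15,000,000: $4,646,550.

$4,647,000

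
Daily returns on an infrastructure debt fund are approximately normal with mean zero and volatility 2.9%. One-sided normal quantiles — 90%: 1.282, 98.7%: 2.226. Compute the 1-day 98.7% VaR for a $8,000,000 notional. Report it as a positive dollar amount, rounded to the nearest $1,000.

$516,000

VaR = z·σ = 2.226 × 2.9% = 6.455%.
On $8,000,000: 0.06455 × $8,000,000 = $516,400.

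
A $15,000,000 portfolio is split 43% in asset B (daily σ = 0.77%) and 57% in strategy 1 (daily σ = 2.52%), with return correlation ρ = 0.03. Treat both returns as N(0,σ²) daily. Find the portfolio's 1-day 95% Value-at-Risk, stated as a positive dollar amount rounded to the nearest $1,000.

σ_p² = 0.43²·0.77² + 0.57²·2.52² + 2·0.03·0.43·0.57·0.77·2.52 = 2.2014 (%²).
σ_p = √2.2014 = 1.484%.
At 95%, z = 1.645.
VaR = 1.645 × 1.484% = 2.441%; on $15,000,000 that is $366,150.

$366,000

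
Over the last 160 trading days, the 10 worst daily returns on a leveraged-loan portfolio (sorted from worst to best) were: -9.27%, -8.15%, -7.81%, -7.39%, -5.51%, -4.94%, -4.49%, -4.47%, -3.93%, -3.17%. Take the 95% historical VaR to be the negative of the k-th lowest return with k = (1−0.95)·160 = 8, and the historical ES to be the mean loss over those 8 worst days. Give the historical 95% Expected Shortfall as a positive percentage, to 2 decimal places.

The 8 worst returns sum to -52.03%.
ES = −(-52.03%) / 8 = 6.50375% ≈ 6.50%.

6.50%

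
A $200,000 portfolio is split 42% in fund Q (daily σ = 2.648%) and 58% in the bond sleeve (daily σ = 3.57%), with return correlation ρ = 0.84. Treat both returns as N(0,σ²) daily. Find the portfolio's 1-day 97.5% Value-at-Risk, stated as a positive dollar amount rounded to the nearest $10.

$12,010

σ_p² = 0.42²·2.648² + 0.58²·3.57² + 2·0.84·0.42·0.58·2.648·3.57 = 9.3931 (%²).
σ_p = √9.3931 = 3.065%.
At 97.5%, z = 1.960.
VaR = 1.960 × 3.065% = 6.007%; on $200,000 that is $12,014.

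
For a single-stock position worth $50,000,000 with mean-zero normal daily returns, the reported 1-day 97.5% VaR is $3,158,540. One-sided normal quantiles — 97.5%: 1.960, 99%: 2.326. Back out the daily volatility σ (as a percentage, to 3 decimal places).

3.223%

VaR as a fraction: $3,158,540 / $50,000,000 = 6.317%.
σ = VaR / z = 6.317% / 1.960 = 3.223%.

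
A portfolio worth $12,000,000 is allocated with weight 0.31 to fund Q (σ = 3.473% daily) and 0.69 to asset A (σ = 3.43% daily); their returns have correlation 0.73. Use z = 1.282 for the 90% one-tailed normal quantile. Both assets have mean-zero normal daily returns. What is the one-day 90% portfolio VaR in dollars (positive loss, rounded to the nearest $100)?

$498,000

σ_p² = 0.31²·3.473² + 0.69²·3.43² + 2·0.73·0.31·0.69·3.473·3.43 = 10.4806 (%²).
σ_p = √10.4806 = 3.237%.
VaR = 1.282 × 3.237% = 4.150%; on $12,000,000 that is $498,000.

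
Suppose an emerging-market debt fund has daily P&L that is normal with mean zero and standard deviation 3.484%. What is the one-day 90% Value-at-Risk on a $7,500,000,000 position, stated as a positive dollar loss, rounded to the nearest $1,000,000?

At 90% one-sided, z = 1.282.
VaR = z·σ = 1.282 × 3.484% = 4.466%.
On $7,500,000,000: 0.04466 × $7,500,000,000 = $334,950,000.

$335,000,000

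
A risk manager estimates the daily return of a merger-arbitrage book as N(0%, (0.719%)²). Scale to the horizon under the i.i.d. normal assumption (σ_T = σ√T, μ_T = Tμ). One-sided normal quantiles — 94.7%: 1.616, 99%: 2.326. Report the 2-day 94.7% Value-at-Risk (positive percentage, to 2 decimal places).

σ_{2d} = 0.719% × √2 = 1.017%.
VaR = 1.616 × 1.017% = 1.643%.

1.64%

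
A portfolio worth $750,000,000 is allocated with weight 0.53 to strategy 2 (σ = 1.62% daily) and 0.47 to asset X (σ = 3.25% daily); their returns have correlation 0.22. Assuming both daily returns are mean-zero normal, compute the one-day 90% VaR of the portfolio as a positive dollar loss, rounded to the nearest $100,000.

$18,400,000

σ_p² = 0.53²·1.62² + 0.47²·3.25² + 2·0.22·0.53·0.47·1.62·3.25 = 3.6475 (%²).
σ_p = √3.6475 = 1.910%.
At 90%, z = 1.282.
VaR = 1.282 × 1.910% = 2.449%; on $750,000,000 that is $18,367,500.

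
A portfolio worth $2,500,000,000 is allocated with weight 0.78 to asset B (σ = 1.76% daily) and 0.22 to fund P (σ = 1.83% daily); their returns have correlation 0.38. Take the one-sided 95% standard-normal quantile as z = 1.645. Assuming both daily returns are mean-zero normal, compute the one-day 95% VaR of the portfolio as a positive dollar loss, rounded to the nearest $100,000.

$64,600,000

σ_p² = 0.78²·1.76² + 0.22²·1.83² + 2·0.38·0.78·0.22·1.76·1.83 = 2.4667 (%²).
σ_p = √2.4667 = 1.571%.
VaR = 1.645 × 1.571% = 2.584%; on $2,500,000,000 that is $64,600,000.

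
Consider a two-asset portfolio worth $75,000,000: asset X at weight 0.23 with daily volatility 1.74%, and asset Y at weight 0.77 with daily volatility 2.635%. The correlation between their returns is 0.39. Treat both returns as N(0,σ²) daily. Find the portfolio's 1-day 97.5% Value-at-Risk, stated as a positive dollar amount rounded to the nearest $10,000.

$3,260,000

σ_p² = 0.23²·1.74² + 0.77²·2.635² + 2·0.39·0.23·0.77·1.74·2.635 = 4.9101 (%²).
σ_p = √4.9101 = 2.216%.
At 97.5%, z = 1.960.
VaR = 1.960 × 2.216% = 4.343%; on $75,000,000 that is $3,257,250.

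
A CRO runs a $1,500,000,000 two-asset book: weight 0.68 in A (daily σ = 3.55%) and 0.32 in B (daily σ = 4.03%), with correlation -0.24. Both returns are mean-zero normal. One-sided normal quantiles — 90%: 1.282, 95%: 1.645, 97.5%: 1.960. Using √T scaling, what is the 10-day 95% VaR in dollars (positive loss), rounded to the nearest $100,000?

σ_p = √(0.68²·3.55² + 0.32²·4.03² + 2·-0.24·0.68·0.32·3.55·4.03) = 2.449%.
σ_{10d} = 2.449% × √10 = 7.744%.
VaR = 1.645 × 7.744% = 12.739%; on $1,500,000,000 that is $191,085,000.

$191,100,000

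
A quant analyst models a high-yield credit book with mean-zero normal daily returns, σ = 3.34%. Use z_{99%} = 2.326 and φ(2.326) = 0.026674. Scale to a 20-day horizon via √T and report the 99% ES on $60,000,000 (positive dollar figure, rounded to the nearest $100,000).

σ_{20d} = 3.34% × √20 = 14.937%.
ES multiplier = φ(z)/(1−α) = 0.026674/0.01 = 2.667.
ES = 14.937% × 2.667 = 39.837%; on $60,000,000: $23,902,200.

$23,900,000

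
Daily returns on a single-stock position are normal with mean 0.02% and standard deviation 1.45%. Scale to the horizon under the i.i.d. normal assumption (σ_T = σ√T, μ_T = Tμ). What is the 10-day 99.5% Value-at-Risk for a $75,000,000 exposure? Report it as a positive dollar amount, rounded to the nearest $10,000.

$8,710,000

At 99.5%, z = 2.576.
σ_{10d} = 1.45% × √10 = 4.585%; μ_{10d} = 10 × 0.02% = 0.200%.
VaR = −(0.200%) + 2.576 × 4.585% = 11.611%.
On $75,000,000: 0.11611 × $75,000,000 = $8,708,250.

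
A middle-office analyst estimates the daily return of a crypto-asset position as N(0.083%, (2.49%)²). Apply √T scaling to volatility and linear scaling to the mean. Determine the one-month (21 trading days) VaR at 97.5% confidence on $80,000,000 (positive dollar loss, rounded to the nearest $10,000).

At 97.5%, z = 1.960.
σ_{21d} = 2.49% × √21 = 11.411%; μ_{21d} = 21 × 0.083% = 1.743%.
VaR = −(1.743%) + 1.960 × 11.411% = 20.623%.
On $80,000,000: 0.20623 × $80,000,000 = $16,498,400.

$16,500,000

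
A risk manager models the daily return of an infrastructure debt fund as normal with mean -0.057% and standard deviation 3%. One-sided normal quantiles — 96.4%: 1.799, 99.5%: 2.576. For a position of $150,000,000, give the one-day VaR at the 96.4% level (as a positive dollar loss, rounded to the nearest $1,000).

VaR = −μ + z·σ = −(-0.057%) + 1.799 × 3% = 5.454%.
On $150,000,000: 0.05454 × $150,000,000 = $8,181,000.

$8,181,000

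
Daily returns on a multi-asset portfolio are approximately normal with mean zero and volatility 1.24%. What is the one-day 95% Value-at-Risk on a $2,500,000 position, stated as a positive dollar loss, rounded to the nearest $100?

$51,000

At 95% one-sided, z = 1.645.
VaR = z·σ = 1.645 × 1.24% = 2.040%.
On $2,500,000: 0.02040 × $2,500,000 = $51,000.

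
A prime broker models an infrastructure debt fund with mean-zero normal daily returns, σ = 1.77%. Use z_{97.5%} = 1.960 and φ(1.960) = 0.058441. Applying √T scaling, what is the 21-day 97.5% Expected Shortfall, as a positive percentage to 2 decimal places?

18.96%

σ_{21d} = 1.77% × √21 = 8.111%.
ES multiplier = φ(z)/(1−α) = 0.058441/0.025 = 2.338.
ES = 8.111% × 2.338 = 18.964%.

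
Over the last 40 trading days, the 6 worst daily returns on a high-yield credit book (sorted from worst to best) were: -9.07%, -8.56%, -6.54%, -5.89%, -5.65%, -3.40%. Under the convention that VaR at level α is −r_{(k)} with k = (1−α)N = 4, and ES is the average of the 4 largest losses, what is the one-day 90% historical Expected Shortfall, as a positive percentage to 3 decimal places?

7.515%

The 4 worst returns sum to -30.06%.
ES = −(-30.06%) / 4 = 7.515%.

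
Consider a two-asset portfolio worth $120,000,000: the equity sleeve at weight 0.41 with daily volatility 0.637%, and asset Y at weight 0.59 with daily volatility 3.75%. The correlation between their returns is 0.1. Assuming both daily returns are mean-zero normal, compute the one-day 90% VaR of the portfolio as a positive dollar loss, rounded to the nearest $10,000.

$3,470,000

σ_p² = 0.41²·0.637² + 0.59²·3.75² + 2·0.1·0.41·0.59·0.637·3.75 = 5.0789 (%²).
σ_p = √5.0789 = 2.254%.
At 90%, z = 1.282.
VaR = 1.282 × 2.254% = 2.890%; on $120,000,000 that is $3,468,000.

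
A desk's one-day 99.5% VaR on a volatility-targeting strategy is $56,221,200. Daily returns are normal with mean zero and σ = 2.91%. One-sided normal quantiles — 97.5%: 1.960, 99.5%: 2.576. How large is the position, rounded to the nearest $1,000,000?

$750,000,000

VaR as a fraction of value: z·σ = 2.576 × 2.91% = 7.49616%.
Position = $56,221,200 / 0.0749616 = $750,000,000.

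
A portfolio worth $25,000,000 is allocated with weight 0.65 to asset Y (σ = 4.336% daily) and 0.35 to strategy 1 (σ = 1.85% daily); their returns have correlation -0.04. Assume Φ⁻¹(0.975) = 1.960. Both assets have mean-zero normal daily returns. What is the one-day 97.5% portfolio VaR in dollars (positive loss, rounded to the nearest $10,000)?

σ_p² = 0.65²·4.336² + 0.35²·1.85² + 2·-0.04·0.65·0.35·4.336·1.85 = 8.2166 (%²).
σ_p = √8.2166 = 2.866%.
VaR = 1.960 × 2.866% = 5.617%; on $25,000,000 that is $1,404,250.

$1,400,000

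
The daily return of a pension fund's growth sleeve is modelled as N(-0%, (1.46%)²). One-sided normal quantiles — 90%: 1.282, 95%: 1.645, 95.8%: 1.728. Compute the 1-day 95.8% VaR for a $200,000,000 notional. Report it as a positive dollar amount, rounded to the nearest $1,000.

VaR = z·σ = 1.728 × 1.46% = 2.523%.
On $200,000,000: 0.02523 × $200,000,000 = $5,046,000.

$5,046,000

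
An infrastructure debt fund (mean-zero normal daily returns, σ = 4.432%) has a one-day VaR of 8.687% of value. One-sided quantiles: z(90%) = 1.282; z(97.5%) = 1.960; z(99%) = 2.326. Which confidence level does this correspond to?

Implied z = VaR/σ = 8.687 / 4.432 = 1.960.
This matches z(97.5%) = 1.960.

97.5%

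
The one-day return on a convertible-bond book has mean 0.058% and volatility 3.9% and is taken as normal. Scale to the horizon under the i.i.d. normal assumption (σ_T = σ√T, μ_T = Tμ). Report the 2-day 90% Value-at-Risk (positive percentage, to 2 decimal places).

6.95%

At 90%, z = 1.282.
σ_{2d} = 3.9% × √2 = 5.515%; μ_{2d} = 2 × 0.058% = 0.116%.
VaR = −(0.116%) + 1.282 × 5.515% = 6.954%.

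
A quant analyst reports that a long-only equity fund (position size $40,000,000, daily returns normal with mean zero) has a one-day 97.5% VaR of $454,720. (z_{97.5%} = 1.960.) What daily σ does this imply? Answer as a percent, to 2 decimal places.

0.58%

VaR as a fraction: $454,720 / $40,000,000 = 1.137%.
σ = VaR / z = 1.137% / 1.960 = 0.580%.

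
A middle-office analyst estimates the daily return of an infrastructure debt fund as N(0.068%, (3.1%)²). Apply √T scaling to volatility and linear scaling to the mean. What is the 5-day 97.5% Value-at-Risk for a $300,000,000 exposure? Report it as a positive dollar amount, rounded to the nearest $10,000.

$39,740,000

At 97.5%, z = 1.960.
σ_{5d} = 3.1% × √5 = 6.932%; μ_{5d} = 5 × 0.068% = 0.340%.
VaR = −(0.340%) + 1.960 × 6.932% = 13.247%.
On $300,000,000: 0.13247 × $300,000,000 = $39,741,000.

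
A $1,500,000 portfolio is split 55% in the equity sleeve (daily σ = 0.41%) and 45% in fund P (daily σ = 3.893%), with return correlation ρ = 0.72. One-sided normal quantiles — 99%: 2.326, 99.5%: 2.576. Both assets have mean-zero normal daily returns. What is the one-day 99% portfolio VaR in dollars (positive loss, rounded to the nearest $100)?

$67,000

σ_p² = 0.55²·0.41² + 0.45²·3.893² + 2·0.72·0.55·0.45·0.41·3.893 = 3.6887 (%²).
σ_p = √3.6887 = 1.921%.
VaR = 2.326 × 1.921% = 4.468%; on $1,500,000 that is $67,020.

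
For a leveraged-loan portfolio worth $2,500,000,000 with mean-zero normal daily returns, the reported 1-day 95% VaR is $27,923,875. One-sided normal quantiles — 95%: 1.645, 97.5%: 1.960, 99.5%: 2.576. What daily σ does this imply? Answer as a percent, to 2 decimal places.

0.68%

VaR as a fraction: $27,923,875 / $2,500,000,000 = 1.117%.
σ = VaR / z = 1.117% / 1.645 = 0.679%.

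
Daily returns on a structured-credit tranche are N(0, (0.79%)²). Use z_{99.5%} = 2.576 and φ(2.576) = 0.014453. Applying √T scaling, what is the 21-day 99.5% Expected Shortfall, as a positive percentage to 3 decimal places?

10.465%

σ_{21d} = 0.79% × √21 = 3.620%.
ES multiplier = φ(z)/(1−α) = 0.014453/0.005 = 2.891.
ES = 3.620% × 2.891 = 10.465%.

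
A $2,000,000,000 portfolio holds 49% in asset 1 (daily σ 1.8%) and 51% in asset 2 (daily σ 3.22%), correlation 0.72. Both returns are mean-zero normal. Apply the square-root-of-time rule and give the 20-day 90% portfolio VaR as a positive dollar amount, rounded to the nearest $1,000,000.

$270,000,000

σ_p = √(0.49²·1.8² + 0.51²·3.22² + 2·0.72·0.49·0.51·1.8·3.22) = 2.358%.
σ_{20d} = 2.358% × √20 = 10.545%.
z(90%) = 1.282.
VaR = 1.282 × 10.545% = 13.519%; on $2,000,000,000 that is $270,380,000.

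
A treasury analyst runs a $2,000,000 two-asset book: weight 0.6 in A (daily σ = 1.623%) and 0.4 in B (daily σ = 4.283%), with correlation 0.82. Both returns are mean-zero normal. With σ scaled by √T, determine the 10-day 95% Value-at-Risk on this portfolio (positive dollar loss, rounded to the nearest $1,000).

$268,000

σ_p = √(0.6²·1.623² + 0.4²·4.283² + 2·0.82·0.6·0.4·1.623·4.283) = 2.573%.
σ_{10d} = 2.573% × √10 = 8.137%.
z(95%) = 1.645.
VaR = 1.645 × 8.137% = 13.385%; on $2,000,000 that is $267,700.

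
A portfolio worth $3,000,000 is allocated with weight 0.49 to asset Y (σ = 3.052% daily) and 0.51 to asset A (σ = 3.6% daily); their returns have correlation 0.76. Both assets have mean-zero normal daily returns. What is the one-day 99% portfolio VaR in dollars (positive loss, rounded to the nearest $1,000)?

σ_p² = 0.49²·3.052² + 0.51²·3.6² + 2·0.76·0.49·0.51·3.052·3.6 = 9.7808 (%²).
σ_p = √9.7808 = 3.127%.
At 99%, z = 2.326.
VaR = 2.326 × 3.127% = 7.273%; on $3,000,000 that is $218,190.

$218,000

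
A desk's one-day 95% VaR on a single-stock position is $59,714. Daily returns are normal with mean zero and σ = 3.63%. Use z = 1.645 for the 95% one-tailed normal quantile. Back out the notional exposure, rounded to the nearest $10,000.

$1,000,000

VaR as a fraction of value: z·σ = 1.645 × 3.63% = 5.97135%.
Position = $59,714 / 0.0597135 = $1,000,008.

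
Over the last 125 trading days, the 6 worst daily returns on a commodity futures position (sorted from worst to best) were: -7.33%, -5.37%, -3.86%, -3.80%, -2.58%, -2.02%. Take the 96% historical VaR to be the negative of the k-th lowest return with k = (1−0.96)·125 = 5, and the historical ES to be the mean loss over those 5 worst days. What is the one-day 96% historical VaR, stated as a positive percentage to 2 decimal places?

2.58%

k = 5; the 5th lowest return is -2.58%, so VaR = 2.58%.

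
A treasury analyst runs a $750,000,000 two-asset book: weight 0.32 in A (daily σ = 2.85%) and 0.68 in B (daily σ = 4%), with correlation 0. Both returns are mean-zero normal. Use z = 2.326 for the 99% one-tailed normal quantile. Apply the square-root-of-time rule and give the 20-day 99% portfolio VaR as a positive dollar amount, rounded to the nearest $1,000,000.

σ_p = √(0.32²·2.85² + 0.68²·4² + 2·0·0.32·0.68·2.85·4) = 2.869%.
σ_{20d} = 2.869% × √20 = 12.831%.
VaR = 2.326 × 12.831% = 29.845%; on $750,000,000 that is $223,837,500.

$224,000,000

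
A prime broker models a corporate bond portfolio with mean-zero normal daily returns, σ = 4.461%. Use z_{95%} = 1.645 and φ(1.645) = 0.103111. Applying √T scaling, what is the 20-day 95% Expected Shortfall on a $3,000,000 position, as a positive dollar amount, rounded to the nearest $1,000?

σ_{20d} = 4.461% × √20 = 19.950%.
ES multiplier = φ(z)/(1−α) = 0.103111/0.05 = 2.062.
ES = 19.950% × 2.062 = 41.137%; on $3,000,000: $1,234,110.

$1,234,000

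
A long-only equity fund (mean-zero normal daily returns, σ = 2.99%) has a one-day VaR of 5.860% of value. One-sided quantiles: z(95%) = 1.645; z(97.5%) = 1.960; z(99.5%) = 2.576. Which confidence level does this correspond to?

97.5%

Implied z = VaR/σ = 5.860 / 2.99 = 1.960.
This matches z(97.5%) = 1.960.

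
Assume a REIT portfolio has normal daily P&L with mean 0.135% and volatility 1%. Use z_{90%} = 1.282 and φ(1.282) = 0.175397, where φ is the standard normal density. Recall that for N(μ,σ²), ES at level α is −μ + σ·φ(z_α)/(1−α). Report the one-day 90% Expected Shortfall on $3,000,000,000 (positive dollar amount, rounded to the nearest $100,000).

$48,600,000

Tail multiplier: φ(z)/(1−α) = 0.175397 / 0.1 = 1.754.
ES = −(0.135%) + 1% × 1.754 = 1.619%.
On $3,000,000,000: 0.01619 × $3,000,000,000 = $48,570,000.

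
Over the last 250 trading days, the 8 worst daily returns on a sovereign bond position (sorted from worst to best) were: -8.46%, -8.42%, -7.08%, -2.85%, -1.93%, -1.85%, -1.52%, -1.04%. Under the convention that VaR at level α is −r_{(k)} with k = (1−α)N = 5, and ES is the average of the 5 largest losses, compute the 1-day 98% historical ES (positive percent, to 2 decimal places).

5.75%

The 5 worst returns sum to -28.74%.
ES = −(-28.74%) / 5 = 5.748% ≈ 5.75%.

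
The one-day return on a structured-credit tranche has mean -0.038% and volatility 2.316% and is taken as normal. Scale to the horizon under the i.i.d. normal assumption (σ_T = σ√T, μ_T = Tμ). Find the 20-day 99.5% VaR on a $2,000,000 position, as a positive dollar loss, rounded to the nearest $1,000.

$549,000

At 99.5%, z = 2.576.
σ_{20d} = 2.316% × √20 = 10.357%; μ_{20d} = 20 × -0.038% = -0.760%.
VaR = −(-0.760%) + 2.576 × 10.357% = 27.440%.
On $2,000,000: 0.27440 × $2,000,000 = $548,800.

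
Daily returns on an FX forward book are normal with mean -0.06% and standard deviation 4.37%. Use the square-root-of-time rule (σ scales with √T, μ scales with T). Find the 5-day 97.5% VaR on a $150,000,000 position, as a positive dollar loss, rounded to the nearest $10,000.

At 97.5%, z = 1.960.
σ_{5d} = 4.37% × √5 = 9.772%; μ_{5d} = 5 × -0.06% = -0.300%.
VaR = −(-0.300%) + 1.960 × 9.772% = 19.453%.
On $150,000,000: 0.19453 × $150,000,000 = $29,179,500.

$29,180,000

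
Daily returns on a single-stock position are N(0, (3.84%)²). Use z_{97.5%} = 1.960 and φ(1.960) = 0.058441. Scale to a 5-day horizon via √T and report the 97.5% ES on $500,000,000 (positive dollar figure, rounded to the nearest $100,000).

$100,400,000

σ_{5d} = 3.84% × √5 = 8.587%.
ES multiplier = φ(z)/(1−α) = 0.058441/0.025 = 2.338.
ES = 8.587% × 2.338 = 20.076%; on $500,000,000: $100,380,000.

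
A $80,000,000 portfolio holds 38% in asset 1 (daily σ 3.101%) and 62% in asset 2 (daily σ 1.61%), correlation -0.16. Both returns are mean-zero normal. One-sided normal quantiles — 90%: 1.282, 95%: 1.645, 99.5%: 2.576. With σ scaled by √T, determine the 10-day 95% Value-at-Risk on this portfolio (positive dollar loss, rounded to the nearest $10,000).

σ_p = √(0.38²·3.101² + 0.62²·1.61² + 2·-0.16·0.38·0.62·3.101·1.61) = 1.417%.
σ_{10d} = 1.417% × √10 = 4.481%.
VaR = 1.645 × 4.481% = 7.371%; on $80,000,000 that is $5,896,800.

$5,900,000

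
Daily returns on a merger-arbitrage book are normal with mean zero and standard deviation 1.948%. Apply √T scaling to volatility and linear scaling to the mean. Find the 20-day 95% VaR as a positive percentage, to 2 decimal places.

At 95%, z = 1.645.
σ_{20d} = 1.948% × √20 = 8.712%.
VaR = 1.645 × 8.712% = 14.331%.

14.33%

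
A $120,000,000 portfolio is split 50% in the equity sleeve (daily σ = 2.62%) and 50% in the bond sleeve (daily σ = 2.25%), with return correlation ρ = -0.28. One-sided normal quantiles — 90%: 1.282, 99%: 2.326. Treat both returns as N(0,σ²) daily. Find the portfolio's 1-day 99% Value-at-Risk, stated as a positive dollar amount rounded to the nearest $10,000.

$4,100,000

σ_p² = 0.5²·2.62² + 0.5²·2.25² + 2·-0.28·0.5·0.5·2.62·2.25 = 2.1564 (%²).
σ_p = √2.1564 = 1.468%.
VaR = 2.326 × 1.468% = 3.415%; on $120,000,000 that is $4,098,000.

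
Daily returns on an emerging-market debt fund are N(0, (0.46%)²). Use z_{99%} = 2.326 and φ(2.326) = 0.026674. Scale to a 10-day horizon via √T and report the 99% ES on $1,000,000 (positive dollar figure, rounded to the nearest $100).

σ_{10d} = 0.46% × √10 = 1.455%.
ES multiplier = φ(z)/(1−α) = 0.026674/0.01 = 2.667.
ES = 1.455% × 2.667 = 3.880%; on $1,000,000: $38,800.

$38,800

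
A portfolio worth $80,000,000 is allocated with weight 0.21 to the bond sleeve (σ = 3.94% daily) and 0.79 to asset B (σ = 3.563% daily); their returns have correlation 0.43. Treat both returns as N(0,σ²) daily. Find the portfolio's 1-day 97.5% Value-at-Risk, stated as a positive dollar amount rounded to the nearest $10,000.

$5,110,000

σ_p² = 0.21²·3.94² + 0.79²·3.563² + 2·0.43·0.21·0.79·3.94·3.563 = 10.6104 (%²).
σ_p = √10.6104 = 3.257%.
At 97.5%, z = 1.960.
VaR = 1.960 × 3.257% = 6.384%; on $80,000,000 that is $5,107,200.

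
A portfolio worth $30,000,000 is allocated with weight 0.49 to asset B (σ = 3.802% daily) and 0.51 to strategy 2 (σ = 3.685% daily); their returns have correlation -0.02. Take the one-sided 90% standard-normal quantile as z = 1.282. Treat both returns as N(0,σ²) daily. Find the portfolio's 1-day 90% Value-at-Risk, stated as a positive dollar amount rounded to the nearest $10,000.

$1,010,000

σ_p² = 0.49²·3.802² + 0.51²·3.685² + 2·-0.02·0.49·0.51·3.802·3.685 = 6.8626 (%²).
σ_p = √6.8626 = 2.620%.
VaR = 1.282 × 2.620% = 3.359%; on $30,000,000 that is $1,007,700.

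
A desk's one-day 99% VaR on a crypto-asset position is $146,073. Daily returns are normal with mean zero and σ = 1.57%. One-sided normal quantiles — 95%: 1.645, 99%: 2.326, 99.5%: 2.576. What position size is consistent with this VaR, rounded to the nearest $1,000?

VaR as a fraction of value: z·σ = 2.326 × 1.57% = 3.65182%.
Position = $146,073 / 0.0365182 = $4,000,005.

$4,000,000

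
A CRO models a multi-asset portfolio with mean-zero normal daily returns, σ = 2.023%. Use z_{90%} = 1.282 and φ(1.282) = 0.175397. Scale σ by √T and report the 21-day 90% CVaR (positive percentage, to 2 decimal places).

16.26%

σ_{21d} = 2.023% × √21 = 9.271%.
ES multiplier = φ(z)/(1−α) = 0.175397/0.1 = 1.754.
ES = 9.271% × 1.754 = 16.261%.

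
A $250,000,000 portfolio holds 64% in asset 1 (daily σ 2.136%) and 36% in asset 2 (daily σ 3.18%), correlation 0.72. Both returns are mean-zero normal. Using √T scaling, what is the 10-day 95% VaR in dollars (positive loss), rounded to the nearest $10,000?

$30,310,000

σ_p = √(0.64²·2.136² + 0.36²·3.18² + 2·0.72·0.64·0.36·2.136·3.18) = 2.331%.
σ_{10d} = 2.331% × √10 = 7.371%.
z(95%) = 1.645.
VaR = 1.645 × 7.371% = 12.125%; on $250,000,000 that is $30,312,500.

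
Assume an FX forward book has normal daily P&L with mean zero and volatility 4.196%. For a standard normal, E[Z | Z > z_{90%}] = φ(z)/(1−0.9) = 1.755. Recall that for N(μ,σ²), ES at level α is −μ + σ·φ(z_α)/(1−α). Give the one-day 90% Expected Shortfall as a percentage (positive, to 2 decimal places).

ES = 4.196% × 1.755 = 7.364%.

7.36%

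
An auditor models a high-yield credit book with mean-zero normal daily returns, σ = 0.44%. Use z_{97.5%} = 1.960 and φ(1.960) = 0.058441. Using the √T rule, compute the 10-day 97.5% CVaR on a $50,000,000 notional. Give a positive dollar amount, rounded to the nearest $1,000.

σ_{10d} = 0.44% × √10 = 1.391%.
ES multiplier = φ(z)/(1−α) = 0.058441/0.025 = 2.338.
ES = 1.391% × 2.338 = 3.252%; on $50,000,000: $1,626,000.

$1,626,000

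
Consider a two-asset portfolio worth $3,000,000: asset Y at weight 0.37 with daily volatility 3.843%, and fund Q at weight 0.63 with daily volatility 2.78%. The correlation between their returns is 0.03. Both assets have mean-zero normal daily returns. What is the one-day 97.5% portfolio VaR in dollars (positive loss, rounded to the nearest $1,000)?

σ_p² = 0.37²·3.843² + 0.63²·2.78² + 2·0.03·0.37·0.63·3.843·2.78 = 5.2386 (%²).
σ_p = √5.2386 = 2.289%.
At 97.5%, z = 1.960.
VaR = 1.960 × 2.289% = 4.486%; on $3,000,000 that is $134,580.

$135,000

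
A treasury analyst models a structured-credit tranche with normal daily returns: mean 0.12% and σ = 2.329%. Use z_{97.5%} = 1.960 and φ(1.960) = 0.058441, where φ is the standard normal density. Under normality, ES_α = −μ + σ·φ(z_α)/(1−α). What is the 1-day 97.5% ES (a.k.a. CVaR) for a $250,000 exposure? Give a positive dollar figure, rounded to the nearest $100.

$13,300

Tail multiplier: φ(z)/(1−α) = 0.058441 / 0.025 = 2.338.
ES = −(0.12%) + 2.329% × 2.338 = 5.325%.
On $250,000: 0.05325 × $250,000 = $13,312.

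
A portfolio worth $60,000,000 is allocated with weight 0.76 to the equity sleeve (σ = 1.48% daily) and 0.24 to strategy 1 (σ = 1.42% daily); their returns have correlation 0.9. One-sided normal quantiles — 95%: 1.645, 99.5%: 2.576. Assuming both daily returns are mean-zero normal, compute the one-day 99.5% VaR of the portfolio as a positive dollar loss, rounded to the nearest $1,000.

$2,224,000

σ_p² = 0.76²·1.48² + 0.24²·1.42² + 2·0.9·0.76·0.24·1.48·1.42 = 2.0713 (%²).
σ_p = √2.0713 = 1.439%.
VaR = 2.576 × 1.439% = 3.707%; on $60,000,000 that is $2,224,200.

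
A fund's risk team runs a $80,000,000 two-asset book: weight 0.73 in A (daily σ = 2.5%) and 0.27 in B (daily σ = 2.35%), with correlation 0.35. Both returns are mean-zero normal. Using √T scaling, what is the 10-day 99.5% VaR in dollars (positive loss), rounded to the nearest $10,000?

σ_p = √(0.73²·2.5² + 0.27²·2.35² + 2·0.35·0.73·0.27·2.5·2.35) = 2.132%.
σ_{10d} = 2.132% × √10 = 6.742%.
z(99.5%) = 2.576.
VaR = 2.576 × 6.742% = 17.367%; on $80,000,000 that is $13,893,600.

$13,890,000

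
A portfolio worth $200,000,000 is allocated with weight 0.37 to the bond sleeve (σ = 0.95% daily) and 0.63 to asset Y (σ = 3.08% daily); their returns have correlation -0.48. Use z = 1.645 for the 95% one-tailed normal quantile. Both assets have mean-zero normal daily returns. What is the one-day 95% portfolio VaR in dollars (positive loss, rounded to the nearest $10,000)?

$5,920,000

σ_p² = 0.37²·0.95² + 0.63²·3.08² + 2·-0.48·0.37·0.63·0.95·3.08 = 3.2339 (%²).
σ_p = √3.2339 = 1.798%.
VaR = 1.645 × 1.798% = 2.958%; on $200,000,000 that is $5,916,000.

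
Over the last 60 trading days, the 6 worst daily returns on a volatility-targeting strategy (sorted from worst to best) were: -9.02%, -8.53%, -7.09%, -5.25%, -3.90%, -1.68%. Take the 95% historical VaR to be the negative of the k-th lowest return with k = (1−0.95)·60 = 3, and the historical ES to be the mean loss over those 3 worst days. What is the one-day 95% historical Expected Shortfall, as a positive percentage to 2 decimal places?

The 3 worst returns sum to -24.64%.
ES = −(-24.64%) / 3 = 8.2133…% ≈ 8.21%.

8.21%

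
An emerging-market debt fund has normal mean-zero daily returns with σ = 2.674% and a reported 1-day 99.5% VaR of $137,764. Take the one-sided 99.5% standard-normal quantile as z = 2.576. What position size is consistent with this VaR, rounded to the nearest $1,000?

$2,000,000

VaR as a fraction of value: z·σ = 2.576 × 2.674% = 6.88822%.
Position = $137,764 / 0.0688822 = $1,999,993.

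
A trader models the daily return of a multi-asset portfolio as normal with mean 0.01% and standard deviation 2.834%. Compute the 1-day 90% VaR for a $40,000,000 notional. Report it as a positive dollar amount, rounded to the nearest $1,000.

$1,449,000

At 90% one-sided, z = 1.282.
VaR = −μ + z·σ = −(0.01%) + 1.282 × 2.834% = 3.623%.
On $40,000,000: 0.03623 × $40,000,000 = $1,449,200.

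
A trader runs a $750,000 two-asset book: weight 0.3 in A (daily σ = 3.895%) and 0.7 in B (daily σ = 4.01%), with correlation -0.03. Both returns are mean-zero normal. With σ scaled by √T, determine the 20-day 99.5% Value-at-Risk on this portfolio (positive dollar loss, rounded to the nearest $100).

$259,900

σ_p = √(0.3²·3.895² + 0.7²·4.01² + 2·-0.03·0.3·0.7·3.895·4.01) = 3.008%.
σ_{20d} = 3.008% × √20 = 13.452%.
z(99.5%) = 2.576.
VaR = 2.576 × 13.452% = 34.652%; on $750,000 that is $259,890.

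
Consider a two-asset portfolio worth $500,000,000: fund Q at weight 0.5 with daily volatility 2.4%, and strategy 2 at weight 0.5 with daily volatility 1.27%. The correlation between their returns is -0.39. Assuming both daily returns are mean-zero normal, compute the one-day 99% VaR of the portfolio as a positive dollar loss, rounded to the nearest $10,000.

σ_p² = 0.5²·2.4² + 0.5²·1.27² + 2·-0.39·0.5·0.5·2.4·1.27 = 1.2489 (%²).
σ_p = √1.2489 = 1.118%.
At 99%, z = 2.326.
VaR = 2.326 × 1.118% = 2.600%; on $500,000,000 that is $13,000,000.

$13,000,000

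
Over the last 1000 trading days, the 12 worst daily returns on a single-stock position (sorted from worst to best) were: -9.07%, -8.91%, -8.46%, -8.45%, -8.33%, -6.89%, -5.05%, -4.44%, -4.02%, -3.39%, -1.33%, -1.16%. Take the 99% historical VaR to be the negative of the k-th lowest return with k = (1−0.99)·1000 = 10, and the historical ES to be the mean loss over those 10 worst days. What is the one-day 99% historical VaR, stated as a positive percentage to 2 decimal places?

k = 10; the 10th lowest return is -3.39%, so VaR = 3.39%.

3.39%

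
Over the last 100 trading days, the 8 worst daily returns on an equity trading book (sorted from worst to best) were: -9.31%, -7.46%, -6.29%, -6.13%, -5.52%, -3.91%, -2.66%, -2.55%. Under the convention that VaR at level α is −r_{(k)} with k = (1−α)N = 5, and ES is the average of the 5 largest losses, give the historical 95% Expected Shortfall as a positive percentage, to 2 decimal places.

6.94%

The 5 worst returns sum to -34.71%.
ES = −(-34.71%) / 5 = 6.942% ≈ 6.94%.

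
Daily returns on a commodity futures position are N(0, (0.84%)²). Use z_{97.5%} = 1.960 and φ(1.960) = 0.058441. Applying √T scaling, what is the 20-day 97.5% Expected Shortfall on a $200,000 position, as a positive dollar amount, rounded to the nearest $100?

$17,600

σ_{20d} = 0.84% × √20 = 3.757%.
ES multiplier = φ(z)/(1−α) = 0.058441/0.025 = 2.338.
ES = 3.757% × 2.338 = 8.784%; on $200,000: $17,568.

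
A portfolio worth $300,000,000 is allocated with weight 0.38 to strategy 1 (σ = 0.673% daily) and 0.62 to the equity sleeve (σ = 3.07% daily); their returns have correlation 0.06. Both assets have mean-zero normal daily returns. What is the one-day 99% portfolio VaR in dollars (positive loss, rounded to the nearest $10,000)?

σ_p² = 0.38²·0.673² + 0.62²·3.07² + 2·0.06·0.38·0.62·0.673·3.07 = 3.7467 (%²).
σ_p = √3.7467 = 1.936%.
At 99%, z = 2.326.
VaR = 2.326 × 1.936% = 4.503%; on $300,000,000 that is $13,509,000.

$13,510,000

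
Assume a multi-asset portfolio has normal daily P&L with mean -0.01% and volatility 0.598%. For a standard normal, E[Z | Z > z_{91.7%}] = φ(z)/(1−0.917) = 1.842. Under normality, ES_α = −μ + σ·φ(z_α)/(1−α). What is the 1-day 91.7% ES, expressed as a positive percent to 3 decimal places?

ES = −(-0.01%) + 0.598% × 1.842 = 1.112%.

1.112%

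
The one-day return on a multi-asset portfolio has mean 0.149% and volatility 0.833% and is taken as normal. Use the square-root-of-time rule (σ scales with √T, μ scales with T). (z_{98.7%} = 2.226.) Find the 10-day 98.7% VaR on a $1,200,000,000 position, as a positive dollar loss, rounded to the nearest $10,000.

σ_{10d} = 0.833% × √10 = 2.634%; μ_{10d} = 10 × 0.149% = 1.490%.
VaR = −(1.490%) + 2.226 × 2.634% = 4.373%.
On $1,200,000,000: 0.04373 × $1,200,000,000 = $52,476,000.

$52,480,000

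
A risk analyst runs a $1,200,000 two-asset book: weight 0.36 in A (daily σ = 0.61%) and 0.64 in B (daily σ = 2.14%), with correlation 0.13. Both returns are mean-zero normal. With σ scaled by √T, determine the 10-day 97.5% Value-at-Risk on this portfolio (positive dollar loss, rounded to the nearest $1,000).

$105,000

σ_p = √(0.36²·0.61² + 0.64²·2.14² + 2·0.13·0.36·0.64·0.61·2.14) = 1.415%.
σ_{10d} = 1.415% × √10 = 4.475%.
z(97.5%) = 1.960.
VaR = 1.960 × 4.475% = 8.771%; on $1,200,000 that is $105,252.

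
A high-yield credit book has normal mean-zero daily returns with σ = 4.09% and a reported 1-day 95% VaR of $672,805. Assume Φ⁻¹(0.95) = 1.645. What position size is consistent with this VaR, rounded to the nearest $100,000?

$10,000,000

VaR as a fraction of value: z·σ = 1.645 × 4.09% = 6.72805%.
Position = $672,805 / 0.0672805 = $10,000,000.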